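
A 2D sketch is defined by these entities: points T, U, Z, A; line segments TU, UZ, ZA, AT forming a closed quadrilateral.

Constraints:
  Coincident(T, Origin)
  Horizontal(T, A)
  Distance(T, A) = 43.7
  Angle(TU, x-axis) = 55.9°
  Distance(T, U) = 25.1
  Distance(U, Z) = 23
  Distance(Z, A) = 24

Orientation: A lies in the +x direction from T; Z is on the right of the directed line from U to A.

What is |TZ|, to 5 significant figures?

19.804

Checks: |UZ| = 23.00 ✓; |ZA| = 24.00 ✓.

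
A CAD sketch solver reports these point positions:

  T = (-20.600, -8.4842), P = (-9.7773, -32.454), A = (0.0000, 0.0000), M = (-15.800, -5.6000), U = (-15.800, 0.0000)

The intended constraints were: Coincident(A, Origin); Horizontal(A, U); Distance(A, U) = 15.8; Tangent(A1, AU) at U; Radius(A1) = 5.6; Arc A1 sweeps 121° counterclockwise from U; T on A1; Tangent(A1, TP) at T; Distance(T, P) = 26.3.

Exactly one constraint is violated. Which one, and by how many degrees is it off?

Tangent(A1, TP) at T — off by 6.70°.

A = (0.00, 0.00) ✓; A.y = 0.00, U.y = 0.00 ✓; |AU| = 15.80 ✓; ∠(MU, UA) = 90.00° ✓; |MU| = 5.600 ✓; bearing(M→T) − bearing(M→U) = 121.0° ✓; |MT| = 5.600 ✓; ∠(MT, TP) = 96.70° ✗; |TP| = 26.30 ✓.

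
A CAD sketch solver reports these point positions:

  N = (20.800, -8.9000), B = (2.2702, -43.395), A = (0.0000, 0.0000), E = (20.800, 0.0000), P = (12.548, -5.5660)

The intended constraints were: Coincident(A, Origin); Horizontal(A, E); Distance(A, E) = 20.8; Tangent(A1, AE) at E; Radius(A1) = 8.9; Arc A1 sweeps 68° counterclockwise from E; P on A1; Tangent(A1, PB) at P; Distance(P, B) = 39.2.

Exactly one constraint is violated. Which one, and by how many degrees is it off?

Tangent(A1, PB) at P — off by 6.80°.

A = (0.00, 0.00) ✓; A.y = 0.00, E.y = 0.00 ✓; |AE| = 20.80 ✓; ∠(NE, EA) = 90.00° ✓; |NE| = 8.900 ✓; bearing(N→P) − bearing(N→E) = 68.00° ✓; |NP| = 8.900 ✓; ∠(NP, PB) = 83.20° ✗; |PB| = 39.20 ✓.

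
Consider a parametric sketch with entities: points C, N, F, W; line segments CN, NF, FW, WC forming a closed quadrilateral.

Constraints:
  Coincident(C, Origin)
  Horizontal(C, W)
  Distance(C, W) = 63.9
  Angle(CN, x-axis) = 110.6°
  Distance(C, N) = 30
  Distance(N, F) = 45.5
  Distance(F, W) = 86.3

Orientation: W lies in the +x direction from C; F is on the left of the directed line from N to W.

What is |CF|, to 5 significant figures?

69.044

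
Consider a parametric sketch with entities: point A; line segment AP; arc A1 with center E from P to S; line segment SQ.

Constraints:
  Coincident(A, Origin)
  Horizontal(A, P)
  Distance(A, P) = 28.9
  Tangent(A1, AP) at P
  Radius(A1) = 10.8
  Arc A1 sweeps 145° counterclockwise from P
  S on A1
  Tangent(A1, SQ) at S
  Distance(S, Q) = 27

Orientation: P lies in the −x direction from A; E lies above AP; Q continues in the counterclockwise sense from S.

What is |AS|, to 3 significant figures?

30.0

A is at the origin; AP is horizontal with |AP| = 28.9 and P on the −x side, so P = (-28.9, 0.00). Since A1 is tangent to AP there, EP ⟂ AP, so E = P + (0, 10.8) = (-28.9, 10.8). On A1, P sits at bearing -90° from E; a 145° counterclockwise sweep puts S at bearing 55°, so S = E + 10.8·(cos 55°, sin 55°) = (-22.7, 19.6). Then |AS| = |S − A| = 30.0.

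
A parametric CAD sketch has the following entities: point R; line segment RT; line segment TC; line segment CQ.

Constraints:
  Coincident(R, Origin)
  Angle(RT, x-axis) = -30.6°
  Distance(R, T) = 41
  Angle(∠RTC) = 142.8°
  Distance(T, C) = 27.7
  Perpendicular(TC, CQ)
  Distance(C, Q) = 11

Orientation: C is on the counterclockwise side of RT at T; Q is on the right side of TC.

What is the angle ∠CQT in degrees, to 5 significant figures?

68.341°

R is at the origin; RT runs at -30.6° with length 41.0, so T = 41.0·(cos -30.6°, sin -30.6°) = (35.290, -20.871). ∠RTC = 142.8°, so TC runs at -30.6° + (180° − 142.8°) = 6.6000° from the x-axis; with |TC| = 27.7, C = T + 27.7·(cos 6.6000°, sin 6.6000°) = (62.807, -17.687). The perpendicularity gives CQ at right angles to TC; with |CQ| = 11.0 on the right of TC, Q = C + 11.0·(0.11494, -0.99337) = (64.071, -28.614). Then cos ∠CQT = QC·QT / (|QC||QT|), giving 68.341°.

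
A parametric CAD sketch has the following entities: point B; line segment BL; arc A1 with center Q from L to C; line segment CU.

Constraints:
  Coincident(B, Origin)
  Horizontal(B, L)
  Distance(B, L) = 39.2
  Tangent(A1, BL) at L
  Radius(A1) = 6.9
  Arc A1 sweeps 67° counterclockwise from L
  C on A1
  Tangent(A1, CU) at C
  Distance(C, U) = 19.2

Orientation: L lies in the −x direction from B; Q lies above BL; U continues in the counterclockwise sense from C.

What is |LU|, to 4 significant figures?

25.90

B is at the origin; BL is horizontal with |BL| = 39.2 and L on the −x side, so L = (-39.20, 0.000). Tangency of A1 to BL means the radius QL is perpendicular to BL, so Q = L + (0, 6.9) = (-39.20, 6.900). On A1, L sits at bearing -90° from Q; a 67° counterclockwise sweep puts C at bearing -23°, so C = Q + 6.9·(cos -23°, sin -23°) = (-32.85, 4.204). Tangency of A1 to CU means the radius QC is perpendicular to CU, so CU runs along (−sin -23°, cos -23°); with |CU| = 19.2, U = (-25.35, 21.88). Then |LU| = |U − L| = 25.90.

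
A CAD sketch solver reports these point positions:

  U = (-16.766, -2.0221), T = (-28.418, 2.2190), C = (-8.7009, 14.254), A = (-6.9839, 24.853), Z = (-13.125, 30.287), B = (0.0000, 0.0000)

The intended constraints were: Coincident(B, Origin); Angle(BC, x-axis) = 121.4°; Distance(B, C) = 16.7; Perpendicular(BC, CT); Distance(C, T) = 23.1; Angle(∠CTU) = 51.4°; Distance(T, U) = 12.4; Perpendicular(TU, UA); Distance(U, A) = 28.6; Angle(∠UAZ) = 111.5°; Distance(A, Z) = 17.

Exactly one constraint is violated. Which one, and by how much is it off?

Distance(A, Z) = 17 — off by 8.80.

B = (0.00, 0.00) ✓; BC at 121.4° ✓; |BC| = 16.70 ✓; ∠(BC, CT) = 90.00° ✓; |CT| = 23.10 ✓; ∠CTU = 51.40° ✓; |TU| = 12.40 ✓; ∠(TU, UA) = 90.00° ✓; |UA| = 28.60 ✓; ∠UAZ = 111.5° ✓; |AZ| = 8.200 ✗.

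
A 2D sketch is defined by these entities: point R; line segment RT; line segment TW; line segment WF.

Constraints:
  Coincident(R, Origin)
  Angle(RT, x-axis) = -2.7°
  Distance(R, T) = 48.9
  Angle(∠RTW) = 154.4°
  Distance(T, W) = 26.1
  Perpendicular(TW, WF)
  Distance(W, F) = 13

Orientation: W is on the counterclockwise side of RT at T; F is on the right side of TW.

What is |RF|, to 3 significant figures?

78.1

R is at the origin; RT runs at -2.7° with length 48.9, so T = 48.9·(cos -2.7°, sin -2.7°) = (48.8, -2.30). ∠RTW = 154.4°, so TW runs at -2.7° + (180° − 154.4°) = 22.9° from the x-axis; with |TW| = 26.1, W = T + 26.1·(cos 22.9°, sin 22.9°) = (72.9, 7.85). The perpendicularity gives WF at right angles to TW; with |WF| = 13.0 on the right of TW, F = W + 13.0·(0.389, -0.921) = (77.9, -4.12). Then |RF| = |F − R| = 78.1.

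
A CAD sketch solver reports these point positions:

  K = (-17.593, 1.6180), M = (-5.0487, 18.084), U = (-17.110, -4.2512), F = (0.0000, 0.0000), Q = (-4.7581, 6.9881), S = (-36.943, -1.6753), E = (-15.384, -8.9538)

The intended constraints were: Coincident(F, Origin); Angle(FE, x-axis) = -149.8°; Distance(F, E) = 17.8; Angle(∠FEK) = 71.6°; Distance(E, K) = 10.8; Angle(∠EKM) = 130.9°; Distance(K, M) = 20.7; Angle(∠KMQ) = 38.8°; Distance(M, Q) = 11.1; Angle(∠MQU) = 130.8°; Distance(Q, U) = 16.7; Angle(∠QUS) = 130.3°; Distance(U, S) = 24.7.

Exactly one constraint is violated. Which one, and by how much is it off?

Distance(U, S) = 24.7 — off by 4.70.

F = (0.00, 0.00) ✓; FE at -149.8° ✓; |FE| = 17.80 ✓; ∠FEK = 71.60° ✓; |EK| = 10.80 ✓; ∠EKM = 130.9° ✓; |KM| = 20.70 ✓; ∠KMQ = 38.80° ✓; |MQ| = 11.10 ✓; ∠MQU = 130.8° ✓; |QU| = 16.70 ✓; ∠QUS = 130.3° ✓; |US| = 20.00 ✗.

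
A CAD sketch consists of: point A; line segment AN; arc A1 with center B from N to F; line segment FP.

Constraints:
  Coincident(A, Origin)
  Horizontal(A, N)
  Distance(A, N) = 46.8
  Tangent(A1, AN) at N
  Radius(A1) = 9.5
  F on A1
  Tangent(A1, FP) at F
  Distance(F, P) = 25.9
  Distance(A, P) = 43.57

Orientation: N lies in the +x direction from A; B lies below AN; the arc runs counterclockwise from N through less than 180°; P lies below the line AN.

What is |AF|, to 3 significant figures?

38.3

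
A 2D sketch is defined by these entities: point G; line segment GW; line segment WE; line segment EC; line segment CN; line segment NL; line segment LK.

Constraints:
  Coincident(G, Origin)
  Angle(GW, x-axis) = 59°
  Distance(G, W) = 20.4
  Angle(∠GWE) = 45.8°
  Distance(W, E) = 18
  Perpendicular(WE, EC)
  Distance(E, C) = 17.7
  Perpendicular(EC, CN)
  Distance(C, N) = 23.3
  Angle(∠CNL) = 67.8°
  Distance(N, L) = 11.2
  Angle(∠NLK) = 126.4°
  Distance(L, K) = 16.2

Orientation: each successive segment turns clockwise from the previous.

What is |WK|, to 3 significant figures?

15.0

G is at the origin; GW runs at 59.0° with length 20.4, so W = (10.5, 17.5). ∠GWE = 45.8° gives WE at -75.2° from the x-axis; with |WE| = 18.0, E = (15.1, 0.0834). The perpendicularity gives EC at right angles to WE, so EC runs at -165°; with |EC| = 17.7, C = (-2.01, -4.44). The perpendicularity gives CN at right angles to EC, so CN runs at 105°; with |CN| = 23.3, N = (-7.96, 18.1). ∠CNL = 67.8° gives NL at -7.40° from the x-axis; with |NL| = 11.2, L = (3.15, 16.6). ∠NLK = 126.4° gives LK at -61.0° from the x-axis; with |LK| = 16.2, K = (11.0, 2.48). Then |WK| = |K − W| = 15.0.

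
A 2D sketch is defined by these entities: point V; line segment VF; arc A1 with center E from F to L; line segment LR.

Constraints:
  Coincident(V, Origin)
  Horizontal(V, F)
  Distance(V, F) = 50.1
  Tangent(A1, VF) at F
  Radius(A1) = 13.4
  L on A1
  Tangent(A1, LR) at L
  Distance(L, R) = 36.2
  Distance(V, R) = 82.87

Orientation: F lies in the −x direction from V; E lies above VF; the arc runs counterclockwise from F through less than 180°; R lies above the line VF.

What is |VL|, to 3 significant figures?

47.2

Checks: |EF| = 13.40 ✓; |EL| = 13.40 ✓; ∠(EL, LR) = 90.00° ✓; |LR| = 36.20 ✓; |VR| = 82.87 ✓.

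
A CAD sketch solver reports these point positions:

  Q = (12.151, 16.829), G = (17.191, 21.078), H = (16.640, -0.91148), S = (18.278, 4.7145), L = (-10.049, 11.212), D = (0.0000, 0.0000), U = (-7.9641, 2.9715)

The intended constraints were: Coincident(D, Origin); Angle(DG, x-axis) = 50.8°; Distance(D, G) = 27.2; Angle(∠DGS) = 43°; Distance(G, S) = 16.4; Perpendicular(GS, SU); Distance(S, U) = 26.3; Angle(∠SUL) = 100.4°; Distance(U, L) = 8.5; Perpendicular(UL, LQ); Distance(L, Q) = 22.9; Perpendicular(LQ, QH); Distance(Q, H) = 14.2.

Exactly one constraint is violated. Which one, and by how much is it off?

Distance(Q, H) = 14.2 — off by 4.10.

D = (0.00, 0.00) ✓; DG at 50.80° ✓; |DG| = 27.20 ✓; ∠DGS = 43.00° ✓; |GS| = 16.40 ✓; ∠(GS, SU) = 90.00° ✓; |SU| = 26.30 ✓; ∠SUL = 100.4° ✓; |UL| = 8.500 ✓; ∠(UL, LQ) = 90.00° ✓; |LQ| = 22.90 ✓; ∠(LQ, QH) = 90.00° ✓; |QH| = 18.30 ✗.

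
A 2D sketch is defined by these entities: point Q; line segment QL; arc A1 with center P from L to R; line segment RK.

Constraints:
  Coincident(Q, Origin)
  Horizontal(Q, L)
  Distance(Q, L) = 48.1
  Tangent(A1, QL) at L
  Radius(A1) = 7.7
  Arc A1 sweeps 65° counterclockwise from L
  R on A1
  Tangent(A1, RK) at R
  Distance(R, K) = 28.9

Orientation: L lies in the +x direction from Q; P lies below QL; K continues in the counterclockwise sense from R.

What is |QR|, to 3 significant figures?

41.4

Since A1 is tangent to QL there, PL ⟂ QL, so P = L + (0, -7.7) = (48.1, -7.70). On A1, L sits at bearing 90° from P; a 65° counterclockwise sweep puts R at bearing 155°, so R = P + 7.7·(cos 155°, sin 155°) = (41.1, -4.45). Then |QR| = |R − Q| = 41.4.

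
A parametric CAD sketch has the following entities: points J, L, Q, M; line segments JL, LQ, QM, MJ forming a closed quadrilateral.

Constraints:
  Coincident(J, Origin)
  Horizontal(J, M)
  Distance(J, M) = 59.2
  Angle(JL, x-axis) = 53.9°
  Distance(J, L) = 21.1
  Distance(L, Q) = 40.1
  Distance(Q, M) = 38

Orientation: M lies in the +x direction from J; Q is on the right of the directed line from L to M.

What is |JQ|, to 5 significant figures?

33.825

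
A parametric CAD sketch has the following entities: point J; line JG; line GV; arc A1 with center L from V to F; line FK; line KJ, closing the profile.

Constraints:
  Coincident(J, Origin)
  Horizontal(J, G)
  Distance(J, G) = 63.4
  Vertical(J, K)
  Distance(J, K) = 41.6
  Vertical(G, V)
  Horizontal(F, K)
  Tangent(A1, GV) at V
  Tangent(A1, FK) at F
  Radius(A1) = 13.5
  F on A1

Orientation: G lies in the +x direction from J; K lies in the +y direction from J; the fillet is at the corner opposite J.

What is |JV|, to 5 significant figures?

69.348

J is at the origin; J and G share the same y with |JG| = 63.4 and G on the +x side, so G = (63.400, 0.0000). J and K share the same x with |JK| = 41.6 and K on the +y side, so K = (0.0000, 41.600). The virtual corner opposite J is at (63.400, 41.600). A1 meets GV tangentially, so LV is at right angles to GV and tangency of A1 to FK means the radius LF is perpendicular to FK, with radius 13.5, so the center L sits 13.5 in from both sides at L = (49.900, 28.100). That places the tangent points at V = (63.400, 28.100) on GV and F = (49.900, 41.600) on FK. Then |JV| = |V − J| = 69.348.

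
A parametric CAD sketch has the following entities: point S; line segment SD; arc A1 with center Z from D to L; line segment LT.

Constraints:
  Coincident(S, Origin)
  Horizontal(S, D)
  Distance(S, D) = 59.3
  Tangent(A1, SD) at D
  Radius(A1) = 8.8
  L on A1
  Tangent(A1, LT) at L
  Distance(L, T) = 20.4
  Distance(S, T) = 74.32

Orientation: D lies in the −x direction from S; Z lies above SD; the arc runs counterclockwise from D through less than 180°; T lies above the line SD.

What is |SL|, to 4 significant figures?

55.50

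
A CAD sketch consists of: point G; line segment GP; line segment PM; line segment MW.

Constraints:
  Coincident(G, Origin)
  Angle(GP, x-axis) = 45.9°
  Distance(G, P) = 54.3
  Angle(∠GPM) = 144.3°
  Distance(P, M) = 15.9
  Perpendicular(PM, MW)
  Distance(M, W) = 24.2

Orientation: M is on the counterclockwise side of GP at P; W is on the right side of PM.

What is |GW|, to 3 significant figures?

82.0

∠GPM = 144.3°, so PM runs at 45.9° + (180° − 144.3°) = 81.6° from the x-axis; with |PM| = 15.9, M = P + 15.9·(cos 81.6°, sin 81.6°) = (40.1, 54.7). The perpendicularity gives MW at right angles to PM; with |MW| = 24.2 on the right of PM, W = M + 24.2·(0.989, -0.146) = (64.1, 51.2). Then |GW| = |W − G| = 82.0.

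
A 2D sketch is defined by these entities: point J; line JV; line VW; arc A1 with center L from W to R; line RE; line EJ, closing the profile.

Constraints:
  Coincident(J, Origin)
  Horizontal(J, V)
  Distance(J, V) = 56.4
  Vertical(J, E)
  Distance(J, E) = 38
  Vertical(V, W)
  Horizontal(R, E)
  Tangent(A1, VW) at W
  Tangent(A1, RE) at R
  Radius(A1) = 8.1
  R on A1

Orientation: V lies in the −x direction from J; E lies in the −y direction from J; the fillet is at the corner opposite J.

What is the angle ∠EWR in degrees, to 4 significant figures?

36.83°

J is at the origin; JV is horizontal with |JV| = 56.4 and V on the −x side, so V = (-56.40, 0.000). JE is vertical with |JE| = 38.0 and E on the −y side, so E = (0.000, -38.00). The virtual corner opposite J is at (-56.40, -38.00). Since A1 is tangent to VW there, LW ⟂ VW and the tangent condition forces LR to be normal to RE, with radius 8.1, so the center L sits 8.1 in from both sides at L = (-48.30, -29.90). That places the tangent points at W = (-56.40, -29.90) on VW and R = (-48.30, -38.00) on RE. Then cos ∠EWR = WE·WR / (|WE||WR|), giving 36.83°.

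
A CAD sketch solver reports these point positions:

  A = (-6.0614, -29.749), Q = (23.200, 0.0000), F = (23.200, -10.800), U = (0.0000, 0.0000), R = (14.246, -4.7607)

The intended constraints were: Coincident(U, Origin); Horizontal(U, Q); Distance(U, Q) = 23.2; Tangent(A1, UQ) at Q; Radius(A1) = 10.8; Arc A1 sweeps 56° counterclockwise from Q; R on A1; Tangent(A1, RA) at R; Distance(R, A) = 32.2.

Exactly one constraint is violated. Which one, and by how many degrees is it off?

Tangent(A1, RA) at R — off by 5.10°.

U = (0.00, 0.00) ✓; U.y = 0.00, Q.y = 0.00 ✓; |UQ| = 23.20 ✓; ∠(FQ, QU) = 90.00° ✓; |FQ| = 10.80 ✓; bearing(F→R) − bearing(F→Q) = 56.00° ✓; |FR| = 10.80 ✓; ∠(FR, RA) = 95.10° ✗; |RA| = 32.20 ✓.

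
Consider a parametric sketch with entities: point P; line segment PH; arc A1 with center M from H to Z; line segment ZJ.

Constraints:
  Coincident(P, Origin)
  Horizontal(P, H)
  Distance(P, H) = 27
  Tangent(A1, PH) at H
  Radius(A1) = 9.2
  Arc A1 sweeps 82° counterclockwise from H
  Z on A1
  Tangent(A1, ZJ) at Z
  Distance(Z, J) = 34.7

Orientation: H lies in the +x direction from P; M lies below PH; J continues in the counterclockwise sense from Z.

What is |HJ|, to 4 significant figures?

44.52

On A1, H sits at bearing 90° from M; an 82° counterclockwise sweep puts Z at bearing 172°, so Z = M + 9.2·(cos 172°, sin 172°) = (17.89, -7.920). Tangency of A1 to ZJ means the radius MZ is perpendicular to ZJ, so ZJ runs along (−sin 172°, cos 172°); with |ZJ| = 34.7, J = (13.06, -42.28). Then |HJ| = |J − H| = 44.52.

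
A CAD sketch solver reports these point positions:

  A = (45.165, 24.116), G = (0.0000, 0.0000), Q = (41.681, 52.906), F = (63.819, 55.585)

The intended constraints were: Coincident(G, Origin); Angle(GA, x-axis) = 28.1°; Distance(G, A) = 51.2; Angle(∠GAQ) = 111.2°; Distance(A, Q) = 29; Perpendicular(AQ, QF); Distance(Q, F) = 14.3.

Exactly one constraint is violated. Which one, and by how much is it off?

Distance(Q, F) = 14.3 — off by 8.00.

G = (0.00, 0.00) ✓; GA at 28.10° ✓; |GA| = 51.20 ✓; ∠GAQ = 111.2° ✓; |AQ| = 29.00 ✓; ∠(AQ, QF) = 90.00° ✓; |QF| = 22.30 ✗.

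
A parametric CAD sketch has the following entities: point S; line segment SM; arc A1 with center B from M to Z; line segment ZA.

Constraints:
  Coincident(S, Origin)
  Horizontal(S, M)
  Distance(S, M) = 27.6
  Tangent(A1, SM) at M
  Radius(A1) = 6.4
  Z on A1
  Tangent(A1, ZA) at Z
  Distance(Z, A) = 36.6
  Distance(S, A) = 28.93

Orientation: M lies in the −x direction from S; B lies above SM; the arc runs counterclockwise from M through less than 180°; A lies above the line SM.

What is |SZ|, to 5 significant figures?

23.002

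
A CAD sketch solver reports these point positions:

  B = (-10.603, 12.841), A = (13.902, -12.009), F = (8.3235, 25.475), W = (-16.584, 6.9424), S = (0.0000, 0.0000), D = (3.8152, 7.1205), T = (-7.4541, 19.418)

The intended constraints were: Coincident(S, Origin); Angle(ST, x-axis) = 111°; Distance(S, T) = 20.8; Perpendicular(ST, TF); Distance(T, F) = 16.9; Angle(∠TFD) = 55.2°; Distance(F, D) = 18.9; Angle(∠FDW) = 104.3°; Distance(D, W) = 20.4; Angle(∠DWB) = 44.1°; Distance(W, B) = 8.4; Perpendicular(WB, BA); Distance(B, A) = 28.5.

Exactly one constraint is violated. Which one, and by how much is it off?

Distance(B, A) = 28.5 — off by 6.40.

S = (0.00, 0.00) ✓; ST at 111.0° ✓; |ST| = 20.80 ✓; ∠(ST, TF) = 90.00° ✓; |TF| = 16.90 ✓; ∠TFD = 55.20° ✓; |FD| = 18.90 ✓; ∠FDW = 104.3° ✓; |DW| = 20.40 ✓; ∠DWB = 44.10° ✓; |WB| = 8.400 ✓; ∠(WB, BA) = 90.00° ✓; |BA| = 34.90 ✗.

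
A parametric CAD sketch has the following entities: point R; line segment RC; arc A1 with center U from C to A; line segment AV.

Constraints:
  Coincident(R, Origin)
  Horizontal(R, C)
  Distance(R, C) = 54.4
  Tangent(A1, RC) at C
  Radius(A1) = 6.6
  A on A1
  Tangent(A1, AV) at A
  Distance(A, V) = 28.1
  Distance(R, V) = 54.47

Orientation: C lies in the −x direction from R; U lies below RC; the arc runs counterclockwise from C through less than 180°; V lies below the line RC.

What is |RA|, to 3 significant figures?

60.6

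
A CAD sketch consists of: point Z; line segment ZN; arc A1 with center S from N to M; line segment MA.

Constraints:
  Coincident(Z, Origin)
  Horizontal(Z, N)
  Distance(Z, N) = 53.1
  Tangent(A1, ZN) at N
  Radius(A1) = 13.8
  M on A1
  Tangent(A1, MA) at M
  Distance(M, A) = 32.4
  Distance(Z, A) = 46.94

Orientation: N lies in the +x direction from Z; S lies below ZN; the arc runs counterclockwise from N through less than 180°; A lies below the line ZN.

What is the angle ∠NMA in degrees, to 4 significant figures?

146.7°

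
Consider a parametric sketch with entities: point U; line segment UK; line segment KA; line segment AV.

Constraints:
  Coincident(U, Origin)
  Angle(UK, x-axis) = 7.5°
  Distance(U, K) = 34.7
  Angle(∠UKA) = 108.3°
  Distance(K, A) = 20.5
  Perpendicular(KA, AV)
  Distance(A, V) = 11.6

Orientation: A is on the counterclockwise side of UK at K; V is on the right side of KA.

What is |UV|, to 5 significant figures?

54.497

U is at the origin; UK runs at 7.5° with length 34.7, so K = 34.7·(cos 7.5°, sin 7.5°) = (34.403, 4.5293). ∠UKA = 108.3°, so KA runs at 7.5° + (180° − 108.3°) = 79.200° from the x-axis; with |KA| = 20.5, A = K + 20.5·(cos 79.200°, sin 79.200°) = (38.244, 24.666). KA ⟂ AV; with |AV| = 11.6 on the right of KA, V = A + 11.6·(0.98229, -0.18738) = (49.639, 22.493). Then |UV| = |V − U| = 54.497.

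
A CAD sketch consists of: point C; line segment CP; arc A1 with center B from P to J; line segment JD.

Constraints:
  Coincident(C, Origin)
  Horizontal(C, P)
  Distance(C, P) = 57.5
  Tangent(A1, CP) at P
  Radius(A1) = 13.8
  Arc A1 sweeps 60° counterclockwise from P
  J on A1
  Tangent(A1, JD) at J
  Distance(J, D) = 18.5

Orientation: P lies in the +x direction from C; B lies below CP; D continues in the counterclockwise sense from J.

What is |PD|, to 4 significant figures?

31.22

C is at the origin; C and P share the same y with |CP| = 57.5 and P on the +x side, so P = (57.50, 0.000). A1 meets CP tangentially, so BP is at right angles to CP, so B = P + (0, -13.8) = (57.50, -13.80). On A1, P sits at bearing 90° from B; a 60° counterclockwise sweep puts J at bearing 150°, so J = B + 13.8·(cos 150°, sin 150°) = (45.55, -6.900). The tangent condition forces BJ to be normal to JD, so JD runs along (−sin 150°, cos 150°); with |JD| = 18.5, D = (36.30, -22.92). Then |PD| = |D − P| = 31.22.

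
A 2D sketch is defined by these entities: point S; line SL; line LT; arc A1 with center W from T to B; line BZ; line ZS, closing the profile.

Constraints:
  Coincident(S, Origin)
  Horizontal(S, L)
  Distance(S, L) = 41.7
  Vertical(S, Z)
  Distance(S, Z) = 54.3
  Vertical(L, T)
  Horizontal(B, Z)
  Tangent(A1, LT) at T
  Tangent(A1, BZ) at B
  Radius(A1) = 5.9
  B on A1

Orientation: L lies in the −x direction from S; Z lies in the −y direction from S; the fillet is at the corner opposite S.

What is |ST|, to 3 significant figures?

63.9

S is at the origin; S and L share the same y with |SL| = 41.7 and L on the −x side, so L = (-41.7, 0.00). SZ is vertical with |SZ| = 54.3 and Z on the −y side, so Z = (0.00, -54.3). The virtual corner opposite S is at (-41.7, -54.3). The tangent condition forces WT to be normal to LT and tangency of A1 to BZ means the radius WB is perpendicular to BZ, with radius 5.9, so the center W sits 5.9 in from both sides at W = (-35.8, -48.4). That places the tangent points at T = (-41.7, -48.4) on LT and B = (-35.8, -54.3) on BZ. Then |ST| = |T − S| = 63.9.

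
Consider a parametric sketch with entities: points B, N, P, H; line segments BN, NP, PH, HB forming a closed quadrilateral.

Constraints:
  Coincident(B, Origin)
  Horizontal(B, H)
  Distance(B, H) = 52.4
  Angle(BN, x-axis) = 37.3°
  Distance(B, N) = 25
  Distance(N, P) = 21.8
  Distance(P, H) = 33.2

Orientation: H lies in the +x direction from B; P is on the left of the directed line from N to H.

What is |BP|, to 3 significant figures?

46.8

B is at the origin; B and H share the same y with |BH| = 52.4 and H in +x, so H = (52.4, 0). BN runs at 37.3° with |BN| = 25.0, so N = (19.9, 15.1). P is determined by |NP| = 21.8 and |PH| = 33.2 together: it lies at the intersection of circle(N, 21.8) and circle(H, 33.2). With |NH| = 35.9, the foot of the radical line on NH is 9.19 from N and the perpendicular offset is √(21.8² − 9.19²) = 19.8. Taking the left-of-NH solution: P = (36.6, 29.2).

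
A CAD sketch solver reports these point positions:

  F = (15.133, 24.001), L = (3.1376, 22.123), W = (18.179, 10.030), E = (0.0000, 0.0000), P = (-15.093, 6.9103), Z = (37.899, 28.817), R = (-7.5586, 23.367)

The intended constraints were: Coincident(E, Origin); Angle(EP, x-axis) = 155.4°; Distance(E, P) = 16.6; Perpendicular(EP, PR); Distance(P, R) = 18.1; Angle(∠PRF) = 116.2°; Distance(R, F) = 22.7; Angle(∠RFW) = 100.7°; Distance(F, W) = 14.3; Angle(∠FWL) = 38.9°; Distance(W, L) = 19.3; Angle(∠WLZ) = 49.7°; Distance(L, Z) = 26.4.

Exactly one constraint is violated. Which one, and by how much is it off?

Distance(L, Z) = 26.4 — off by 9.00.

E = (0.00, 0.00) ✓; EP at 155.4° ✓; |EP| = 16.60 ✓; ∠(EP, PR) = 90.00° ✓; |PR| = 18.10 ✓; ∠PRF = 116.2° ✓; |RF| = 22.70 ✓; ∠RFW = 100.7° ✓; |FW| = 14.30 ✓; ∠FWL = 38.90° ✓; |WL| = 19.30 ✓; ∠WLZ = 49.70° ✓; |LZ| = 35.40 ✗.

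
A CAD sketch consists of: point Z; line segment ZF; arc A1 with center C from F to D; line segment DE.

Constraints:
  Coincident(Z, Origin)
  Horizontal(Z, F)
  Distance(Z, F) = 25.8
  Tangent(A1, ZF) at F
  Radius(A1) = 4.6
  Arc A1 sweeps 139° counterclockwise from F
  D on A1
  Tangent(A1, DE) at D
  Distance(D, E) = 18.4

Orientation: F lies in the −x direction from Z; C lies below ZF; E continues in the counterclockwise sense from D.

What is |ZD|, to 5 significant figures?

29.927

Tangency of A1 to ZF means the radius CF is perpendicular to ZF, so C = F + (0, -4.6) = (-25.800, -4.6000). On A1, F sits at bearing 90° from C; a 139° counterclockwise sweep puts D at bearing 229°, so D = C + 4.6·(cos 229°, sin 229°) = (-28.818, -8.0717). Then |ZD| = |D − Z| = 29.927.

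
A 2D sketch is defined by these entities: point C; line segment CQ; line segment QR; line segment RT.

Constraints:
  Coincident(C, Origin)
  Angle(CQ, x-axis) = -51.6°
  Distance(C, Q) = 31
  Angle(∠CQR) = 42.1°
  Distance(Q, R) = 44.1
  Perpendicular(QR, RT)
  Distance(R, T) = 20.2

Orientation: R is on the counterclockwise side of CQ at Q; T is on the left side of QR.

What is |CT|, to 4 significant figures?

21.11

C is at the origin; CQ runs at -51.6° with length 31.0, so Q = 31.0·(cos -51.6°, sin -51.6°) = (19.26, -24.29). ∠CQR = 42.1°, so QR runs at -51.6° + (180° − 42.1°) = 86.30° from the x-axis; with |QR| = 44.1, R = Q + 44.1·(cos 86.30°, sin 86.30°) = (22.10, 19.71). QR is perpendicular to RT; with |RT| = 20.2 on the left of QR, T = R + 20.2·(-0.9979, 0.06453) = (1.944, 21.02). Then |CT| = |T − C| = 21.11.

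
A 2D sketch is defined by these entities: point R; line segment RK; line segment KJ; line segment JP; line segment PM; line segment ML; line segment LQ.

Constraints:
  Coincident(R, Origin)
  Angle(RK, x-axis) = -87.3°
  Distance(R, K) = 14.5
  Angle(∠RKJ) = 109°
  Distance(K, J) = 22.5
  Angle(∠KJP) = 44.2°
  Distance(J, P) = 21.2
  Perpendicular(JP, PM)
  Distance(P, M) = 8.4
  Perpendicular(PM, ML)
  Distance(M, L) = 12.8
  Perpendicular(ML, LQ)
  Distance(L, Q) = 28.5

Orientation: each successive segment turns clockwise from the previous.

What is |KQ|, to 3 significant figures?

36.6

R is at the origin; RK runs at -87.3° with length 14.5, so K = (0.683, -14.5). ∠RKJ = 109.0° gives KJ at -158° from the x-axis; with |KJ| = 22.5, J = (-20.2, -22.8). ∠KJP = 44.2° gives JP at 65.9° from the x-axis; with |JP| = 21.2, P = (-11.6, -3.45). JP ⟂ PM, so PM runs at -24.1°; with |PM| = 8.4, M = (-3.90, -6.88). PM is perpendicular to ML, so ML runs at -114°; with |ML| = 12.8, L = (-9.12, -18.6). The perpendicularity gives LQ at right angles to ML, so LQ runs at 156°; with |LQ| = 28.5, Q = (-35.1, -6.93). Then |KQ| = |Q − K| = 36.6.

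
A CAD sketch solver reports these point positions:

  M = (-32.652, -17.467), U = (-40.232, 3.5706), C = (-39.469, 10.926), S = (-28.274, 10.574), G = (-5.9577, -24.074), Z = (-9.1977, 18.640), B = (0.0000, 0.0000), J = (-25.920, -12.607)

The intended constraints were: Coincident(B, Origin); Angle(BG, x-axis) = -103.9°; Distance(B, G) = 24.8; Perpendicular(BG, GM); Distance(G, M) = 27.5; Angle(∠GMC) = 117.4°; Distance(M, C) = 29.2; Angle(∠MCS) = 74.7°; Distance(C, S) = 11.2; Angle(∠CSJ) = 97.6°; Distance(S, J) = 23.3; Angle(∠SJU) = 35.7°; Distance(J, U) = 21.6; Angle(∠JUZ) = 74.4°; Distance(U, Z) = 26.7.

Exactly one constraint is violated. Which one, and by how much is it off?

Distance(U, Z) = 26.7 — off by 7.80.

B = (0.00, 0.00) ✓; BG at -103.9° ✓; |BG| = 24.80 ✓; ∠(BG, GM) = 90.00° ✓; |GM| = 27.50 ✓; ∠GMC = 117.4° ✓; |MC| = 29.20 ✓; ∠MCS = 74.70° ✓; |CS| = 11.20 ✓; ∠CSJ = 97.60° ✓; |SJ| = 23.30 ✓; ∠SJU = 35.70° ✓; |JU| = 21.60 ✓; ∠JUZ = 74.40° ✓; |UZ| = 34.50 ✗.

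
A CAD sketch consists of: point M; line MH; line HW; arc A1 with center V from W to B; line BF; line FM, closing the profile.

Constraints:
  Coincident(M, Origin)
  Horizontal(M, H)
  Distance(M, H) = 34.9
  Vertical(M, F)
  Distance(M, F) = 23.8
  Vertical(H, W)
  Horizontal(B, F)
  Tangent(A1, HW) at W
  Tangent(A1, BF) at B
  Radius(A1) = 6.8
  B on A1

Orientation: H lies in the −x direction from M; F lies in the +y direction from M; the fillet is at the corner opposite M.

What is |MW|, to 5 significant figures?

38.820

The virtual corner opposite M is at (-34.900, 23.800). Since A1 is tangent to HW there, VW ⟂ HW and A1 meets BF tangentially, so VB is at right angles to BF, with radius 6.8, so the center V sits 6.8 in from both sides at V = (-28.100, 17.000). That places the tangent points at W = (-34.900, 17.000) on HW and B = (-28.100, 23.800) on BF. Then |MW| = |W − M| = 38.820.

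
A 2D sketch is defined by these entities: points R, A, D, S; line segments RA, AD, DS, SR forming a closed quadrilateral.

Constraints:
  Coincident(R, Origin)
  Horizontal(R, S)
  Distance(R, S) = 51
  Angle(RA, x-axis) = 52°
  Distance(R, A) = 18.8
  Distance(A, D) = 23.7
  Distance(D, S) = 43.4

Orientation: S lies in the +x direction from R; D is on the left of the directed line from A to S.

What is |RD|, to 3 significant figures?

42.5

Checks: |RS| = 51.00 ✓; |RA| = 18.80 ✓; |AD| = 23.70 ✓; |DS| = 43.40 ✓.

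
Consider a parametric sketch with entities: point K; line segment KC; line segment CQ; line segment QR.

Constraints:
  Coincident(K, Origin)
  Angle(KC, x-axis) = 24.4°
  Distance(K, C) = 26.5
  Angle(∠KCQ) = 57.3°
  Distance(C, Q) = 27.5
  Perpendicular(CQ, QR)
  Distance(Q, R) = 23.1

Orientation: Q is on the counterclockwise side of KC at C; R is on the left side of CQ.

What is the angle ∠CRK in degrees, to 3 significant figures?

36.6°

K is at the origin; KC runs at 24.4° with length 26.5, so C = 26.5·(cos 24.4°, sin 24.4°) = (24.1, 10.9). ∠KCQ = 57.3°, so CQ runs at 24.4° + (180° − 57.3°) = 147° from the x-axis; with |CQ| = 27.5, Q = C + 27.5·(cos 147°, sin 147°) = (1.04, 25.9). CQ ⟂ QR; with |QR| = 23.1 on the left of CQ, R = Q + 23.1·(-0.543, -0.840) = (-11.5, 6.49). Then cos ∠CRK = RC·RK / (|RC||RK|), giving 36.6°.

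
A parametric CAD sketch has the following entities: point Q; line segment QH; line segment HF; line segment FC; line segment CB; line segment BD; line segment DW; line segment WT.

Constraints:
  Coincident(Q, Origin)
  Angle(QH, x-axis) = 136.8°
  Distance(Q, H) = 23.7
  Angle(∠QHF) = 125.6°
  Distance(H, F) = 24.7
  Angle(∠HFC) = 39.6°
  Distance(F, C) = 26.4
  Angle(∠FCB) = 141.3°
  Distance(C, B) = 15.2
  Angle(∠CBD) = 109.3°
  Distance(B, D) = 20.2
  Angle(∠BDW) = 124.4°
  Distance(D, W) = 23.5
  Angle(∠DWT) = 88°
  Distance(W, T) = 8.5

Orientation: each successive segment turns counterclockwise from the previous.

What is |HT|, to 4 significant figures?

16.09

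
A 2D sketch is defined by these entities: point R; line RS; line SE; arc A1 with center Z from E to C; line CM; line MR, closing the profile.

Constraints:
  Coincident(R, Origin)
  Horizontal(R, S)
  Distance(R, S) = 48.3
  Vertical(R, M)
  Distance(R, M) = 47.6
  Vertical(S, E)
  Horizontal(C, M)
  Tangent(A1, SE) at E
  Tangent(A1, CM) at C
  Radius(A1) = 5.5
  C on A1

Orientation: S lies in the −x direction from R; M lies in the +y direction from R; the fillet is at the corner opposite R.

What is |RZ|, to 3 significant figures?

60.0

R is at the origin; RS is horizontal with |RS| = 48.3 and S on the −x side, so S = (-48.3, 0.00). R and M share the same x with |RM| = 47.6 and M on the +y side, so M = (0.00, 47.6). The virtual corner opposite R is at (-48.3, 47.6). Tangency of A1 to SE means the radius ZE is perpendicular to SE and the tangent condition forces ZC to be normal to CM, with radius 5.5, so the center Z sits 5.5 in from both sides at Z = (-42.8, 42.1). Then |RZ| = |Z − R| = 60.0.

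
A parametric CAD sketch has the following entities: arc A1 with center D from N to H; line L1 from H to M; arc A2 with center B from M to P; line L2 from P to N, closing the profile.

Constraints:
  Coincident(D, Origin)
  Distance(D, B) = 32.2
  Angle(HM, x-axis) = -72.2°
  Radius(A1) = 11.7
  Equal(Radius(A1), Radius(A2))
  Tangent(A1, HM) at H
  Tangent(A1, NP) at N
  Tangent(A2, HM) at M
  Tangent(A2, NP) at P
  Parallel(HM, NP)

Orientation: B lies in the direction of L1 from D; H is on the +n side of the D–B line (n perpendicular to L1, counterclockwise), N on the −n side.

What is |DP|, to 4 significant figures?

34.26

The slot axis is L1's direction at -72.2°, so u = (cos -72.2°, sin -72.2°) = (0.3057, -0.9521) and n = (−sin -72.2°, cos -72.2°) = (0.9521, 0.3057). D is at the origin and B lies 32.2 along u from D, so B = 32.2·u = (9.843, -30.66). Tangency of A1 to both parallel lines with radius 11.7 puts H and N at D ± 11.7·n: H = (11.14, 3.577), N = (-11.14, -3.577). Equal radii place M and P the same way about B: M = B + 11.7·n = (20.98, -27.08), P = B − 11.7·n = (-1.297, -34.24). Then |DP| = |P − D| = 34.26.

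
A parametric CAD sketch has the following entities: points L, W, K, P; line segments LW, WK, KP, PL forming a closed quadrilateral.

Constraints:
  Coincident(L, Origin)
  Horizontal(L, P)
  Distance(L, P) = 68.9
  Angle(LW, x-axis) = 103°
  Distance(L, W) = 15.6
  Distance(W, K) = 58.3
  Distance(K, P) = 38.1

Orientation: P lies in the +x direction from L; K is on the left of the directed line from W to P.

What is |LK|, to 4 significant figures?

61.85

Checks: |WK| = 58.30 ✓; |KP| = 38.10 ✓.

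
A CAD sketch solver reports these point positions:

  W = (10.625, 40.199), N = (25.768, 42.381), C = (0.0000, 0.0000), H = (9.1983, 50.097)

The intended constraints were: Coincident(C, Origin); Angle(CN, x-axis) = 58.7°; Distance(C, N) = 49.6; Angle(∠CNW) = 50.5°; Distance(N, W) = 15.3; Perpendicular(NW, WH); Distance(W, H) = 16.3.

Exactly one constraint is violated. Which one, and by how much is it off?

Distance(W, H) = 16.3 — off by 6.30.

C = (0.00, 0.00) ✓; CN at 58.70° ✓; |CN| = 49.60 ✓; ∠CNW = 50.50° ✓; |NW| = 15.30 ✓; ∠(NW, WH) = 90.00° ✓; |WH| = 10.00 ✗.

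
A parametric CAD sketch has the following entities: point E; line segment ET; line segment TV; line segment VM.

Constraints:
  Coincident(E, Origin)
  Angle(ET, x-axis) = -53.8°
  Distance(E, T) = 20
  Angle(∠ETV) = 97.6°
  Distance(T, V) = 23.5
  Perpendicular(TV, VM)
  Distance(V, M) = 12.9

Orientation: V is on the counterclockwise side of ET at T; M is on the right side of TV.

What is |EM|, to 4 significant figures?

41.89

E is at the origin; ET runs at -53.8° with length 20.0, so T = 20.0·(cos -53.8°, sin -53.8°) = (11.81, -16.14). ∠ETV = 97.6°, so TV runs at -53.8° + (180° − 97.6°) = 28.60° from the x-axis; with |TV| = 23.5, V = T + 23.5·(cos 28.60°, sin 28.60°) = (32.44, -4.890). TV ⟂ VM; with |VM| = 12.9 on the right of TV, M = V + 12.9·(0.4787, -0.8780) = (38.62, -16.22). Then |EM| = |M − E| = 41.89.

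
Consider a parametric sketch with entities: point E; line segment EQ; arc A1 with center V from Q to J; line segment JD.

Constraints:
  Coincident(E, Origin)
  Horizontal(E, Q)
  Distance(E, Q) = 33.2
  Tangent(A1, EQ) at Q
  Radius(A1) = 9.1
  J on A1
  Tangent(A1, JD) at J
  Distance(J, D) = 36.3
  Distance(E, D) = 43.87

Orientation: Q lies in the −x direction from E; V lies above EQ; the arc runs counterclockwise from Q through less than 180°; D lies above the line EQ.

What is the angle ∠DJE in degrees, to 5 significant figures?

88.925°

E is at the origin; E and Q share the same y with |EQ| = 33.2 and Q on the −x side, so Q = (-33.200, 0.0000). A1 meets EQ tangentially, so VQ is at right angles to EQ, so V = Q + (0, 9.1) = (-33.200, 9.1000). Since VJ ⟂ JD (tangency), |VD| = √(9.1² + 36.3²) = 37.423 regardless of where J sits on A1. So D lies on both circle(E, 43.87) and circle(V, 37.423); the above-EQ intersection is D = (-14.380, 41.446). J is the foot of the tangent from D: J = (-24.458, 6.5735).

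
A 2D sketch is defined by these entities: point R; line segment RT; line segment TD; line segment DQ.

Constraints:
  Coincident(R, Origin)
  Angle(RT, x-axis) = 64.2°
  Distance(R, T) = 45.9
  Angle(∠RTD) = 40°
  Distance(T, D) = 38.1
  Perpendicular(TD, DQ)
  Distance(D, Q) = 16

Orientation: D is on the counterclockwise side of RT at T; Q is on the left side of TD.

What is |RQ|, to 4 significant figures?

13.82

R is at the origin; RT runs at 64.2° with length 45.9, so T = 45.9·(cos 64.2°, sin 64.2°) = (19.98, 41.32). ∠RTD = 40.0°, so TD runs at 64.2° + (180° − 40.0°) = 204.2° from the x-axis; with |TD| = 38.1, D = T + 38.1·(cos 204.2°, sin 204.2°) = (-14.77, 25.71). TD is perpendicular to DQ; with |DQ| = 16.0 on the left of TD, Q = D + 16.0·(0.4099, -0.9121) = (-8.216, 11.11). Then |RQ| = |Q − R| = 13.82.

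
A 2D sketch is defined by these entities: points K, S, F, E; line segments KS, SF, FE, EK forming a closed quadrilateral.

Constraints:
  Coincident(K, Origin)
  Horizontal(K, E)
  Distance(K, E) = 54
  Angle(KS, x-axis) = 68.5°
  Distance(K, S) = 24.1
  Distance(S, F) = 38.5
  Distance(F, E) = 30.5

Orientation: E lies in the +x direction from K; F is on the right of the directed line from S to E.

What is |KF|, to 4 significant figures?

28.64

K is at the origin; KE is horizontal with |KE| = 54.0 and E in +x, so E = (54.0, 0). KS runs at 68.5° with |KS| = 24.1, so S = (8.833, 22.42). F is determined by |SF| = 38.5 and |FE| = 30.5 together: it lies at the intersection of circle(S, 38.5) and circle(E, 30.5). With |SE| = 50.43, the foot of the radical line on SE is 30.69 from S and the perpendicular offset is √(38.5² − 30.69²) = 23.25. Taking the right-of-SE solution: F = (25.98, -12.05).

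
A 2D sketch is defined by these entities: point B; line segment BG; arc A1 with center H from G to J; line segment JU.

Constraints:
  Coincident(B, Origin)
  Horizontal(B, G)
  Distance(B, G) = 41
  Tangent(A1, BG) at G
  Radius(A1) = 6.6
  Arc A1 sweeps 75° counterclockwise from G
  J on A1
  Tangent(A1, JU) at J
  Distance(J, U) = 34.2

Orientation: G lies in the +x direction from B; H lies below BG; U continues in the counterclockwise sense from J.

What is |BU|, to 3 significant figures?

45.9

B is at the origin; B and G share the same y with |BG| = 41.0 and G on the +x side, so G = (41.0, 0.00). Tangency of A1 to BG means the radius HG is perpendicular to BG, so H = G + (0, -6.6) = (41.0, -6.60). On A1, G sits at bearing 90° from H; a 75° counterclockwise sweep puts J at bearing 165°, so J = H + 6.6·(cos 165°, sin 165°) = (34.6, -4.89). Tangency of A1 to JU means the radius HJ is perpendicular to JU, so JU runs along (−sin 165°, cos 165°); with |JU| = 34.2, U = (25.8, -37.9). Then |BU| = |U − B| = 45.9.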